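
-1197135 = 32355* (-37)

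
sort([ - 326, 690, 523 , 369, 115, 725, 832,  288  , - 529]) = [ - 529, - 326, 115, 288, 369, 523, 690, 725, 832] 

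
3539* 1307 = 4625473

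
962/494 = 37/19=1.95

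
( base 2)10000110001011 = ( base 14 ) 31b5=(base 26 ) CI7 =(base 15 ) 2827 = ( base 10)8587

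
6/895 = 6/895 = 0.01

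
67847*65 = 4410055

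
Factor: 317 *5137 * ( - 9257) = - 15074367253= - 11^1*317^1*467^1*9257^1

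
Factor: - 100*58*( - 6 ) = 2^4*3^1*5^2*29^1=34800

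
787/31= 25 + 12/31  =  25.39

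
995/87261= 995/87261 = 0.01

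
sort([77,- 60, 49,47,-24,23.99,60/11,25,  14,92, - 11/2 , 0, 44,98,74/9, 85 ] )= [ - 60, - 24 ,  -  11/2,  0,  60/11, 74/9, 14,23.99,25, 44, 47, 49, 77,  85,92, 98] 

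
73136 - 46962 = 26174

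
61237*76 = 4654012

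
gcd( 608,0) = 608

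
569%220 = 129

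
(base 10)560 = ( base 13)341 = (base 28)K0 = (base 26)le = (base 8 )1060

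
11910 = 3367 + 8543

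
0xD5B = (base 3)11200122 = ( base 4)311123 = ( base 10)3419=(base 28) 4a3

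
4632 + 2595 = 7227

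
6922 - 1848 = 5074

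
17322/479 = 36+78/479 = 36.16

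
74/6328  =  37/3164= 0.01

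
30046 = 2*15023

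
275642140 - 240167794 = 35474346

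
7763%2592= 2579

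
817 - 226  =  591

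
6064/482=3032/241  =  12.58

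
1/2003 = 1/2003 = 0.00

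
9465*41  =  388065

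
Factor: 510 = 2^1*3^1*5^1*17^1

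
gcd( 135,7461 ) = 9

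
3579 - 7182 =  - 3603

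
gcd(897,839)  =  1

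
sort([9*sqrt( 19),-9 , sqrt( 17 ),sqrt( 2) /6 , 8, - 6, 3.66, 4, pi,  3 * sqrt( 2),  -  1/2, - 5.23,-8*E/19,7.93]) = [ - 9,-6, - 5.23,-8*E/19, - 1/2,sqrt( 2)/6, pi, 3.66, 4, sqrt(17),3*sqrt( 2),7.93, 8 , 9*sqrt (19)]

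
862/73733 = 862/73733 = 0.01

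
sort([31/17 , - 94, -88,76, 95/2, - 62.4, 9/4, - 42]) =[-94, - 88, - 62.4, - 42, 31/17,9/4, 95/2, 76 ] 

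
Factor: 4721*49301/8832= 232750021/8832=2^( - 7 )*3^( - 1 ) *7^1*23^ (- 1 ) * 4721^1 *7043^1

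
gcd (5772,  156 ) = 156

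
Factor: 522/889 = 2^1 * 3^2*7^(-1)*29^1*127^( - 1 ) 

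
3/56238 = 1/18746 = 0.00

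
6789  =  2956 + 3833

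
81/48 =27/16 =1.69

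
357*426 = 152082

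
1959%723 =513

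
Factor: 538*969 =521322 = 2^1*3^1*17^1 * 19^1*269^1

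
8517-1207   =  7310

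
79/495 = 79/495  =  0.16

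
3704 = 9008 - 5304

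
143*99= 14157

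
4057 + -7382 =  - 3325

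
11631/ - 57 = -205+18/19 = - 204.05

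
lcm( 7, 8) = 56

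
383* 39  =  14937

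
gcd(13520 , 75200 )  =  80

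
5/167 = 5/167 = 0.03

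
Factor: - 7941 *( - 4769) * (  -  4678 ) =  - 177158802462 =- 2^1 *3^1*19^1*251^1*2339^1*2647^1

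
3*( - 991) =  - 2973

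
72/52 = 18/13 = 1.38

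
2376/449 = 5 + 131/449 = 5.29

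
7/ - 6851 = -7/6851= - 0.00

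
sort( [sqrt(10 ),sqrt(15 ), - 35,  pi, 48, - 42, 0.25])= [-42 , - 35, 0.25,  pi, sqrt (10 ),sqrt(15 ) , 48 ] 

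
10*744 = 7440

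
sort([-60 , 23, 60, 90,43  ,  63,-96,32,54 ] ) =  [-96,-60, 23, 32,43,54, 60,63,90 ] 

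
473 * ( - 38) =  - 17974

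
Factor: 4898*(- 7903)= - 2^1*7^1*31^1*79^1*1129^1 = - 38708894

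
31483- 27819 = 3664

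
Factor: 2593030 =2^1*5^1 * 11^2 * 2143^1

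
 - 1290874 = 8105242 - 9396116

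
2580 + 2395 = 4975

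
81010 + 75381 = 156391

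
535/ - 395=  - 2+51/79 =-1.35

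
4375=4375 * 1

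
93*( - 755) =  - 70215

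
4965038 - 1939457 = 3025581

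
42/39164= 21/19582 = 0.00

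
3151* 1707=5378757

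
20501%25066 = 20501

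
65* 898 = 58370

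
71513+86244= 157757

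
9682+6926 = 16608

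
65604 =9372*7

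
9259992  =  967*9576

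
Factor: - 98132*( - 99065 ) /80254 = 2^1 * 5^1 * 19813^1 *24533^1 * 40127^( - 1) = 4860723290/40127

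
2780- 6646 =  - 3866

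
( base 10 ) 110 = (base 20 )5a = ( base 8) 156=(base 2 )1101110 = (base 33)3b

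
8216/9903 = 8216/9903 = 0.83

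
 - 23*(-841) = 19343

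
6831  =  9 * 759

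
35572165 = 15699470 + 19872695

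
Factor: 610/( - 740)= -2^ ( -1)*37^(  -  1)  *61^1 = - 61/74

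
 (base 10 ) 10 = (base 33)a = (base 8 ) 12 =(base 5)20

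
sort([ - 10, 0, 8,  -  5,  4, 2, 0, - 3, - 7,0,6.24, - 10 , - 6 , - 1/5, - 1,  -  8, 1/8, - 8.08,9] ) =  [-10,- 10, - 8.08,  -  8, - 7, -6, - 5, - 3, - 1, - 1/5,0,0, 0, 1/8, 2,4,6.24, 8, 9]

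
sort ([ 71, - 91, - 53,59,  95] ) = [-91, - 53, 59, 71, 95 ] 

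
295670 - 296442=  -  772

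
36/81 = 4/9 = 0.44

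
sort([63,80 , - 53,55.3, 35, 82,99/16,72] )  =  [ - 53, 99/16, 35,  55.3,63,72,80, 82 ]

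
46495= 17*2735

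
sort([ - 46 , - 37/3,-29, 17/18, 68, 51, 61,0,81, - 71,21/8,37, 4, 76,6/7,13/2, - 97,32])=[ - 97,- 71, - 46, - 29,-37/3,0, 6/7,17/18,21/8,4,13/2,32,37,51,61,68,76,81] 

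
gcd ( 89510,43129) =1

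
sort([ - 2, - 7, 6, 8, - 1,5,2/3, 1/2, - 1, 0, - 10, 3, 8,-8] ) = [ - 10, - 8,-7, - 2, - 1, - 1, 0,1/2, 2/3 , 3, 5, 6, 8 , 8 ]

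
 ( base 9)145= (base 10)122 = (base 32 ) 3Q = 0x7a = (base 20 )62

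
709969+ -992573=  - 282604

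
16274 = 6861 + 9413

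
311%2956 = 311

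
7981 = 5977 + 2004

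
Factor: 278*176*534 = 26127552  =  2^6*3^1 *11^1*89^1*139^1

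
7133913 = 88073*81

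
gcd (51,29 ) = 1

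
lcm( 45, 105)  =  315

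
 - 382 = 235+  -  617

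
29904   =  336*89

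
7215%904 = 887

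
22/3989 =22/3989 =0.01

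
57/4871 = 57/4871 = 0.01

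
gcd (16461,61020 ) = 9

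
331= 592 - 261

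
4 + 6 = 10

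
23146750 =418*55375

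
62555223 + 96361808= 158917031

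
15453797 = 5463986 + 9989811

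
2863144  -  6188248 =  - 3325104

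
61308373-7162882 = 54145491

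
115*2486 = 285890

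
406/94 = 4 + 15/47 = 4.32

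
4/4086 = 2/2043  =  0.00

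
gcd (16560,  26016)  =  48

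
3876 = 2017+1859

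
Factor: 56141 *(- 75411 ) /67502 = -4233648951/67502 = - 2^( - 1 )*3^4 * 7^2 *19^1*31^1 * 1811^1*33751^( - 1 ) 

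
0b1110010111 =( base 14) 499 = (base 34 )R1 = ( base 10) 919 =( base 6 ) 4131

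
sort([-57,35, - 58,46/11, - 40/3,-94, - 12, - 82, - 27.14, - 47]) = [- 94, - 82,- 58, - 57, - 47, - 27.14, - 40/3, - 12,46/11, 35 ] 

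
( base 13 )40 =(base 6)124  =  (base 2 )110100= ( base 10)52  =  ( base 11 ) 48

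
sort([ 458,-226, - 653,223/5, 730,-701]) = [ -701, - 653,-226, 223/5,458, 730 ] 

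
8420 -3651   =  4769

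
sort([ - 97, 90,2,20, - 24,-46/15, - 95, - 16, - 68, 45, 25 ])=[ -97,- 95 ,- 68 , - 24, - 16, - 46/15, 2, 20, 25, 45,90 ] 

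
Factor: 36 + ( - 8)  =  28 = 2^2*7^1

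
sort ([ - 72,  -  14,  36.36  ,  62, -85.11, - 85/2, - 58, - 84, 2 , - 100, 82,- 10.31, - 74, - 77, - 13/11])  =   [ - 100,-85.11, - 84 , -77, - 74, - 72, - 58, - 85/2, - 14,-10.31, - 13/11, 2, 36.36, 62,  82 ] 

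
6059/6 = 6059/6 = 1009.83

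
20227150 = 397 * 50950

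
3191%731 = 267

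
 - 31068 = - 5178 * 6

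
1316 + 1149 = 2465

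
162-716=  - 554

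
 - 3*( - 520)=1560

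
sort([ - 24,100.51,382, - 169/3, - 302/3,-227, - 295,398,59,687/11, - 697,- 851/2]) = [ - 697, - 851/2, - 295, - 227,-302/3, - 169/3,  -  24,59,687/11,100.51,382, 398 ]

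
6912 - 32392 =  - 25480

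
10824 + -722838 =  - 712014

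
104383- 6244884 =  - 6140501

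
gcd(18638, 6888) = 2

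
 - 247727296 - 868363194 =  - 1116090490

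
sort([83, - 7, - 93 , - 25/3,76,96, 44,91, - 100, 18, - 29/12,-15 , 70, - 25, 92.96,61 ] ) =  [ - 100, - 93, - 25,-15,  -  25/3,-7,-29/12,18, 44, 61, 70,76,83, 91, 92.96,96]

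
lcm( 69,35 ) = 2415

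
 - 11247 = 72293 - 83540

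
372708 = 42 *8874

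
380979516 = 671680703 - 290701187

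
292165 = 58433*5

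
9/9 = 1= 1.00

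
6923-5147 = 1776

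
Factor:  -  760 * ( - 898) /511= 682480/511 = 2^4*5^1*7^( - 1 )*19^1*73^(-1)*449^1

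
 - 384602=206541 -591143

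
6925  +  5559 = 12484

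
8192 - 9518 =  - 1326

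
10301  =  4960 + 5341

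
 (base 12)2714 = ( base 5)120410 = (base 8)10600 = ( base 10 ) 4480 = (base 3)20010221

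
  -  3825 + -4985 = - 8810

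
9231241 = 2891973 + 6339268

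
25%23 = 2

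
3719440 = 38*97880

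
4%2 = 0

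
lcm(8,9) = 72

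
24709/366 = 24709/366 = 67.51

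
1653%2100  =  1653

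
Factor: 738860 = 2^2 * 5^1*36943^1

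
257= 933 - 676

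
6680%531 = 308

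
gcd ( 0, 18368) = 18368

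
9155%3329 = 2497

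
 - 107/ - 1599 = 107/1599 = 0.07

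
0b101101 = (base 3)1200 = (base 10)45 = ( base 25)1K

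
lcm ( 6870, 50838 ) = 254190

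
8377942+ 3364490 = 11742432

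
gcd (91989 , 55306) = 1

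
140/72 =35/18  =  1.94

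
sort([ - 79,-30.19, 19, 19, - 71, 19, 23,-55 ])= [ - 79, - 71, - 55, - 30.19, 19, 19, 19,23]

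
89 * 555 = 49395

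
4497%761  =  692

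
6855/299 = 22 + 277/299 = 22.93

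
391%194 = 3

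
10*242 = 2420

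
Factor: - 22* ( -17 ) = 374 = 2^1*11^1*17^1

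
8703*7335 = 63836505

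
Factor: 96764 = 2^2*17^1*1423^1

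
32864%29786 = 3078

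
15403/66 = 15403/66  =  233.38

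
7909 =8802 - 893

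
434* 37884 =16441656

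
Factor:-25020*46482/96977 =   -  1162979640/96977 = - 2^3*3^3 * 5^1*37^( - 1 )*61^1*127^1* 139^1*2621^(  -  1) 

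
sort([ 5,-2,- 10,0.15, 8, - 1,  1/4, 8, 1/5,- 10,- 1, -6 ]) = [-10 , - 10, - 6,-2 ,-1,-1,0.15,1/5,1/4,5, 8, 8] 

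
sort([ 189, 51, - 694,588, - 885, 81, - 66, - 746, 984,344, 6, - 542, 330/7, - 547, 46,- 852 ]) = [ - 885,- 852,-746, - 694,- 547,-542,- 66,6, 46, 330/7,51, 81, 189,344 , 588, 984 ]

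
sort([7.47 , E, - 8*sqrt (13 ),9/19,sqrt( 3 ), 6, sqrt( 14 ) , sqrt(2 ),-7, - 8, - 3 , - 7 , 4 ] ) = [ - 8*sqrt(13 ), - 8, - 7, - 7, - 3, 9/19 , sqrt( 2),  sqrt( 3 ) , E, sqrt(14 ),  4, 6,7.47]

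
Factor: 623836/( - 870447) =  - 2^2*3^(-1)* 19^(-1)*263^1 * 593^1*15271^( - 1)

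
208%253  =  208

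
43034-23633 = 19401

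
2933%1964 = 969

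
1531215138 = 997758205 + 533456933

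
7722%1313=1157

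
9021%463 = 224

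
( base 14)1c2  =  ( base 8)556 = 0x16e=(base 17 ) 149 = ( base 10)366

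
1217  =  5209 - 3992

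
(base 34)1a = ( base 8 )54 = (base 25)1j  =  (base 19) 26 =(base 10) 44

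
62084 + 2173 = 64257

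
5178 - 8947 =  - 3769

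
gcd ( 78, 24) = 6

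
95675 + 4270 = 99945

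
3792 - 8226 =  - 4434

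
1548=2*774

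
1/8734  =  1/8734 = 0.00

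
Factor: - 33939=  - 3^4*419^1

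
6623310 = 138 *47995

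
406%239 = 167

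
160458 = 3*53486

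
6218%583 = 388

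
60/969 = 20/323 = 0.06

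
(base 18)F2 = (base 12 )1a8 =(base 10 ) 272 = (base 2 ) 100010000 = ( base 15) 132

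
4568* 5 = 22840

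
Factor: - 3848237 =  - 3848237^1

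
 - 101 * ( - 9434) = 952834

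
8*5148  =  41184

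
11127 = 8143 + 2984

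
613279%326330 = 286949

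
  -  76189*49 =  - 3733261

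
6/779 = 6/779 = 0.01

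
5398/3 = 5398/3 =1799.33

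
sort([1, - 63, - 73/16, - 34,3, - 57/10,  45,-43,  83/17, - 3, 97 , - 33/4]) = [ - 63,- 43, - 34 ,-33/4, - 57/10, - 73/16,  -  3, 1, 3, 83/17, 45, 97 ]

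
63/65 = 63/65  =  0.97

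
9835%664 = 539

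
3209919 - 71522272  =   - 68312353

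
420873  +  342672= 763545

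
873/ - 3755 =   -  873/3755 = - 0.23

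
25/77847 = 25/77847 = 0.00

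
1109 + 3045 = 4154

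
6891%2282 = 45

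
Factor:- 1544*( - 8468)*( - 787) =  - 2^5* 29^1*73^1*193^1*787^1= - 10289703904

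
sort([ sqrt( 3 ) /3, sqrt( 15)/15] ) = [ sqrt(15 ) /15, sqrt(3)/3 ] 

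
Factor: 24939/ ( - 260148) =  - 2^(-2 )*3^1*7^( - 1)*17^1*19^( - 1) = -51/532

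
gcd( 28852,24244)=4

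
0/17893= 0= 0.00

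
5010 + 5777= 10787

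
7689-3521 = 4168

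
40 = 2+38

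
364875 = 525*695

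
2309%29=18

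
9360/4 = 2340 = 2340.00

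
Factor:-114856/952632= - 3^( - 2)*7^2*101^(-1)*131^( - 1 )*293^1= -14357/119079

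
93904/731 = 93904/731= 128.46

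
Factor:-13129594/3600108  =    -  6564797/1800054 = - 2^ ( - 1 )*3^( - 2) * 41^1*100003^(-1)*160117^1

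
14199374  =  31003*458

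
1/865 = 1/865 =0.00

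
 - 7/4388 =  - 7/4388 = - 0.00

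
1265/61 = 20 + 45/61 = 20.74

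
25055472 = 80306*312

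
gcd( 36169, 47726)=7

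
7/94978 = 7/94978 =0.00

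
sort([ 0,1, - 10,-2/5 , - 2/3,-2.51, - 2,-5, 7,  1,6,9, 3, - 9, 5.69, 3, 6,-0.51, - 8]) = [  -  10,-9,  -  8, - 5, - 2.51, - 2,-2/3, - 0.51, - 2/5, 0,  1, 1, 3, 3, 5.69,6, 6, 7, 9 ] 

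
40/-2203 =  - 1+2163/2203 = - 0.02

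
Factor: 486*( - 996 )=  -  2^3*3^6*83^1 = - 484056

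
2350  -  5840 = -3490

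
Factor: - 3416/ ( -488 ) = 7=7^1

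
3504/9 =1168/3  =  389.33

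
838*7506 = 6290028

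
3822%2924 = 898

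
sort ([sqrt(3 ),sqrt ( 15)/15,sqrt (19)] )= [sqrt( 15)/15,  sqrt(3),sqrt (19 )]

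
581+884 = 1465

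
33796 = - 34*(  -  994 )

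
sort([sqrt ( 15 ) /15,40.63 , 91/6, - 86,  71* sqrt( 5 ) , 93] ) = [  -  86,sqrt(15 ) /15,91/6,40.63,93,71*sqrt( 5) ] 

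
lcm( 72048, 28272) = 2233488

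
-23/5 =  - 23/5 = -  4.60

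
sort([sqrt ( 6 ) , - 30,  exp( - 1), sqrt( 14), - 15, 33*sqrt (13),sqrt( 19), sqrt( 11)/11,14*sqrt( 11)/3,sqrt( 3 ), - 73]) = [ - 73, - 30, - 15,sqrt( 11)/11, exp( - 1 ),sqrt (3),sqrt (6 ), sqrt(14 ),  sqrt( 19 ), 14*sqrt( 11) /3, 33*sqrt (13)]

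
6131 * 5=30655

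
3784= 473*8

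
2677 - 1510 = 1167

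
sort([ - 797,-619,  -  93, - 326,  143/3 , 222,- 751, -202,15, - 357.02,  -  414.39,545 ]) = [ - 797,-751 ,-619,-414.39,- 357.02 , - 326,- 202,- 93,  15, 143/3,  222,545]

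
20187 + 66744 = 86931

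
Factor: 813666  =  2^1*3^1*7^1  *19373^1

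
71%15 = 11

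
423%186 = 51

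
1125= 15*75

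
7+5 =12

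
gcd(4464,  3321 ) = 9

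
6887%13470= 6887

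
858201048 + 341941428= 1200142476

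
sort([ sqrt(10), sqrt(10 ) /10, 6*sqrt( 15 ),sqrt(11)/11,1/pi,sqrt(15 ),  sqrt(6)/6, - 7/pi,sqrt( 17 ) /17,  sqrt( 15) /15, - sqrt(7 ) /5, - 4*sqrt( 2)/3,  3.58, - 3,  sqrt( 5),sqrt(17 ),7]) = [-3 , - 7/pi, - 4*sqrt( 2)/3,-sqrt(7)/5,sqrt( 17 ) /17, sqrt( 15)/15, sqrt( 11 ) /11, sqrt(10) /10, 1/pi,  sqrt(6 ) /6,sqrt( 5 ),sqrt( 10), 3.58, sqrt(15),sqrt( 17 ),  7, 6*sqrt(15)]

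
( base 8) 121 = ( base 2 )1010001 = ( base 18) 49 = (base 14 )5b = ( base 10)81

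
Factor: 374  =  2^1 * 11^1* 17^1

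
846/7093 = 846/7093  =  0.12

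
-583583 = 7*(  -  83369 ) 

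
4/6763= 4/6763 = 0.00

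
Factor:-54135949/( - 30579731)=13^( -1) * 41^1*53^1*3559^1*336041^ (-1) = 7733707/4368533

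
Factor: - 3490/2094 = -3^(-1 ) *5^1 = - 5/3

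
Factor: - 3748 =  -2^2 * 937^1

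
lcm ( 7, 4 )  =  28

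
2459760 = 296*8310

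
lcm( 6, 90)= 90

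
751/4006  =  751/4006 = 0.19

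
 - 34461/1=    - 34461  =  - 34461.00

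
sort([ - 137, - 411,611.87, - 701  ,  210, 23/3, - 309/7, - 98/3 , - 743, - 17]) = [ - 743,-701, - 411, - 137, - 309/7, - 98/3, - 17, 23/3, 210,611.87 ] 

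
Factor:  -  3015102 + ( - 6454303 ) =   -  9469405 =-5^1*11^1*172171^1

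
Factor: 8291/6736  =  2^ ( - 4 )*421^( - 1)*8291^1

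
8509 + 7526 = 16035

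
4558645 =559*8155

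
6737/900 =6737/900 = 7.49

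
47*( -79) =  - 3713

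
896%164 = 76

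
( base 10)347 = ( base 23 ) f2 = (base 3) 110212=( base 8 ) 533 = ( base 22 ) fh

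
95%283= 95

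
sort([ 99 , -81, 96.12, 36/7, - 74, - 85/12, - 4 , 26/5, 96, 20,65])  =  [ - 81 ,  -  74, - 85/12,  -  4, 36/7,  26/5,20, 65,96,96.12 , 99 ] 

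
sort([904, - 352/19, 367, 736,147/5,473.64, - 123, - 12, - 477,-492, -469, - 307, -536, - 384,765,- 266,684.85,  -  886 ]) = [ - 886, - 536,  -  492, - 477,-469,  -  384,- 307,-266,-123,  -  352/19,-12, 147/5,367, 473.64, 684.85, 736, 765, 904] 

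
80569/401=200  +  369/401 = 200.92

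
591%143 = 19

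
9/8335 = 9/8335 =0.00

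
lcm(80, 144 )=720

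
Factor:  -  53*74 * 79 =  - 309838=- 2^1*37^1*53^1 * 79^1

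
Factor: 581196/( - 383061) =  -44/29 = - 2^2*11^1*29^(-1 )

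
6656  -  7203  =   - 547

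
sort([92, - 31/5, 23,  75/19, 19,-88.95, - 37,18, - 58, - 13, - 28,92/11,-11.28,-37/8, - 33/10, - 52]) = [ - 88.95, - 58, - 52,- 37, - 28, - 13, - 11.28, - 31/5, - 37/8 ,-33/10, 75/19,92/11, 18, 19, 23,  92]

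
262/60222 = 131/30111 = 0.00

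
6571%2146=133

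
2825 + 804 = 3629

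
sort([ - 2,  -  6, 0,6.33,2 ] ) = [ -6,-2,  0, 2, 6.33]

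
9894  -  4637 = 5257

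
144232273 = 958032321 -813800048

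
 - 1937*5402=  - 10463674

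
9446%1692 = 986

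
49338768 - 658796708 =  - 609457940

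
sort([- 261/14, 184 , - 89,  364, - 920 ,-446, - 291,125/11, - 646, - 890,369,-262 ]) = [ -920, - 890, - 646, - 446, - 291,-262, - 89,-261/14,125/11 , 184 , 364, 369] 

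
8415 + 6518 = 14933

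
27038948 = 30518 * 886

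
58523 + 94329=152852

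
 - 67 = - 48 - 19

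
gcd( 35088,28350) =6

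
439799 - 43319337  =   - 42879538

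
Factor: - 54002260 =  - 2^2*5^1* 13^3*1229^1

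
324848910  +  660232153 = 985081063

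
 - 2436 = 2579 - 5015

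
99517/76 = 1309+33/76=1309.43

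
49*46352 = 2271248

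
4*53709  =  214836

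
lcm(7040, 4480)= 49280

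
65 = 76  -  11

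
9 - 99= -90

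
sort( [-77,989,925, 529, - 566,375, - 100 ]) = [ - 566, - 100, - 77,375,529, 925,  989]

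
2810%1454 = 1356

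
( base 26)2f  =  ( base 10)67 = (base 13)52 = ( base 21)34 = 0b1000011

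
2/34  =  1/17 =0.06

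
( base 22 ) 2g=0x3C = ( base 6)140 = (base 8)74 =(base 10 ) 60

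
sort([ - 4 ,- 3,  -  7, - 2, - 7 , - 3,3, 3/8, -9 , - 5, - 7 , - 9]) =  [ - 9, - 9, - 7 , - 7, - 7 , - 5 ,-4, - 3, - 3 , - 2,  3/8, 3]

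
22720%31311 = 22720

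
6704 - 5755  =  949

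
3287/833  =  3287/833=3.95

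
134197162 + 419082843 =553280005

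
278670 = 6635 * 42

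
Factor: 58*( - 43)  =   - 2494  =  - 2^1 * 29^1*43^1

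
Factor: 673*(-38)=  - 2^1*19^1*673^1 = -  25574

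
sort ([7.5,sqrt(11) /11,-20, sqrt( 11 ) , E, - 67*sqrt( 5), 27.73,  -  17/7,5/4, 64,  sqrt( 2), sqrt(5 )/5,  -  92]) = [-67* sqrt(5),-92, - 20,-17/7,sqrt( 11) /11,sqrt( 5 ) /5, 5/4, sqrt ( 2),E , sqrt(11),7.5,27.73, 64 ]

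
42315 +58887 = 101202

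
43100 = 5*8620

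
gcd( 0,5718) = 5718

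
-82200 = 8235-90435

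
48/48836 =12/12209 = 0.00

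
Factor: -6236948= - 2^2*941^1*1657^1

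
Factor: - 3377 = -11^1*307^1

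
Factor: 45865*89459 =5^1*9173^1 * 89459^1=4103037035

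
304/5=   304/5 = 60.80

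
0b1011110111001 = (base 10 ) 6073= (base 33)5j1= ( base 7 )23464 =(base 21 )DG4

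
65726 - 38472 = 27254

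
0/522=0= 0.00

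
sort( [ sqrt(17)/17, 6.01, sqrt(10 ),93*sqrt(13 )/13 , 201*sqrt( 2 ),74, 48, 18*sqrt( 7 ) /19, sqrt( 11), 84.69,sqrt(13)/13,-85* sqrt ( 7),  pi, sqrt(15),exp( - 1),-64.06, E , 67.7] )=[ - 85  *sqrt( 7), - 64.06, sqrt(17)/17, sqrt( 13) /13,exp( - 1 ),  18*sqrt(7 ) /19,  E, pi, sqrt(10 ), sqrt( 11 ), sqrt( 15), 6.01, 93*sqrt( 13 ) /13, 48, 67.7,74, 84.69,201*sqrt(2)] 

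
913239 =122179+791060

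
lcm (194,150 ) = 14550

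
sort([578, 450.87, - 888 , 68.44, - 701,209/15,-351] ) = [-888, - 701, - 351,209/15,68.44,450.87,578]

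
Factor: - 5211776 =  - 2^7 * 19^1*2143^1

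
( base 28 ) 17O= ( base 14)51a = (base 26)1CG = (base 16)3ec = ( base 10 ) 1004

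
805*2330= 1875650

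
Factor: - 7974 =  - 2^1 * 3^2*443^1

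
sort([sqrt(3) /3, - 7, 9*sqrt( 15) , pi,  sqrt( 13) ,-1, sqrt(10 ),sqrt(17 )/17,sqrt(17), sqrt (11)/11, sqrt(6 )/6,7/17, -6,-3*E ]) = [  -  3*E ,  -  7 , - 6,  -  1,  sqrt(17)/17,sqrt(11)/11, sqrt(6)/6 , 7/17,sqrt( 3)/3,  pi, sqrt( 10), sqrt (13), sqrt( 17) , 9 * sqrt(15)] 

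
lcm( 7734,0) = 0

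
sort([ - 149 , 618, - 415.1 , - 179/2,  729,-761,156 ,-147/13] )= [ - 761,-415.1, - 149, - 179/2, - 147/13,156, 618, 729]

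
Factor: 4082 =2^1*13^1*157^1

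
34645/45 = 6929/9 = 769.89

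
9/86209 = 9/86209 = 0.00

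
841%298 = 245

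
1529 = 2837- 1308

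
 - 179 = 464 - 643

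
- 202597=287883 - 490480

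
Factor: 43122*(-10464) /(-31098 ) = 75204768/5183 = 2^5*3^1*71^( - 1 ) * 73^( - 1 )*109^1*7187^1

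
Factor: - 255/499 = -3^1*5^1*17^1*499^(-1)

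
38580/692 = 9645/173 = 55.75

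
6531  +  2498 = 9029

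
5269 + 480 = 5749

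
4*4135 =16540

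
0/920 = 0 = 0.00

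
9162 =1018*9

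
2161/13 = 166 + 3/13 = 166.23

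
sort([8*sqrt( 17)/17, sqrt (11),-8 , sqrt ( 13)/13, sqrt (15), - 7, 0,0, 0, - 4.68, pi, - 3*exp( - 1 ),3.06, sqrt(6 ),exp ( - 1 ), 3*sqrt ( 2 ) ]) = [ - 8, - 7, - 4.68, - 3* exp(-1), 0, 0, 0,sqrt ( 13 )/13, exp( - 1 ), 8*sqrt( 17) /17, sqrt (6) , 3.06,pi, sqrt( 11),sqrt( 15), 3 * sqrt( 2 )] 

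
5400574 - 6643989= - 1243415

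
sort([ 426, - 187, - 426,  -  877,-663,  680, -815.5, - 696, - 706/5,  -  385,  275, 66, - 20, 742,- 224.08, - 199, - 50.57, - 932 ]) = [ - 932, - 877,  -  815.5, - 696, - 663, - 426, - 385,-224.08 , - 199, - 187, - 706/5, - 50.57, - 20,  66,275,  426,680,742 ]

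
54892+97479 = 152371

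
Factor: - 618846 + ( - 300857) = - 919703^1 = - 919703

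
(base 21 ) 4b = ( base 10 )95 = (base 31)32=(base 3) 10112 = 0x5f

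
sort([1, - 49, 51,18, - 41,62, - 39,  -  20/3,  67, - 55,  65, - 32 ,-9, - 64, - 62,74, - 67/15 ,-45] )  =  [ - 64, - 62, - 55, - 49, - 45, - 41, - 39, - 32, - 9, - 20/3, - 67/15,1 , 18, 51, 62,  65, 67,74 ] 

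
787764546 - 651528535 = 136236011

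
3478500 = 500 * 6957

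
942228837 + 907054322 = 1849283159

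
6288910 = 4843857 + 1445053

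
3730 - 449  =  3281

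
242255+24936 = 267191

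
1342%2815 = 1342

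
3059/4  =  3059/4=764.75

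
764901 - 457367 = 307534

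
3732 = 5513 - 1781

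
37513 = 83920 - 46407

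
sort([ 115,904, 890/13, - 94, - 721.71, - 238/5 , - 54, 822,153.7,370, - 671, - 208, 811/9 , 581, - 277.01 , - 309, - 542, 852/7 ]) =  [ - 721.71 ,-671, - 542 , - 309  , - 277.01, - 208, - 94, - 54, - 238/5,  890/13,811/9,115, 852/7,153.7, 370,581, 822 , 904 ] 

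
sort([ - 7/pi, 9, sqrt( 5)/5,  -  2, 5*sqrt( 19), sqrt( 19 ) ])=[  -  7/pi,-2,sqrt( 5 ) /5, sqrt( 19), 9 , 5*sqrt( 19) ]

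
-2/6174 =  - 1/3087= - 0.00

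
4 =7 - 3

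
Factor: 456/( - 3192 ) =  - 7^ ( - 1 ) = - 1/7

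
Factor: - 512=-2^9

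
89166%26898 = 8472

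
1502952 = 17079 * 88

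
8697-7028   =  1669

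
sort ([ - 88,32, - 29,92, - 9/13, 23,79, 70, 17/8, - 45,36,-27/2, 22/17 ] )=[-88, - 45, - 29, - 27/2, - 9/13,22/17, 17/8, 23,32, 36, 70, 79, 92 ] 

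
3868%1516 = 836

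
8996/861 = 10+386/861  =  10.45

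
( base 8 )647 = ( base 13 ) 267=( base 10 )423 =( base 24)hf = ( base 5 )3143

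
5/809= 5/809 = 0.01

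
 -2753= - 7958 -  - 5205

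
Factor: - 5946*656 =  - 2^5 * 3^1*41^1 * 991^1=- 3900576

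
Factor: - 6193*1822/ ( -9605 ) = 2^1*5^(  -  1 )*11^1 * 17^( - 1) * 113^( - 1 )*563^1*911^1= 11283646/9605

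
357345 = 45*7941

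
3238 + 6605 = 9843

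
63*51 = 3213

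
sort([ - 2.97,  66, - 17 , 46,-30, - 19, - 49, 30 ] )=[ - 49,-30, - 19 , - 17,-2.97, 30,  46, 66]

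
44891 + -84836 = - 39945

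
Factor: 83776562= 2^1*41888281^1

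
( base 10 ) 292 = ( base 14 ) 16C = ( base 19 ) f7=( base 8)444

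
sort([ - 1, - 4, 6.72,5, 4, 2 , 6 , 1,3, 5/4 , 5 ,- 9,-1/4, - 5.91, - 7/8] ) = [ - 9, - 5.91,-4,-1,-7/8, - 1/4,1, 5/4, 2,3,4,5,  5,6, 6.72] 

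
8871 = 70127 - 61256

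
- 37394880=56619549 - 94014429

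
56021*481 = 26946101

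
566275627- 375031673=191243954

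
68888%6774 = 1148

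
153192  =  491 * 312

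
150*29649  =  4447350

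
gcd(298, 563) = 1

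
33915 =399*85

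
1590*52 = 82680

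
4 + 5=9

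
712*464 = 330368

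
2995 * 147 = 440265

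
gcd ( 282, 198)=6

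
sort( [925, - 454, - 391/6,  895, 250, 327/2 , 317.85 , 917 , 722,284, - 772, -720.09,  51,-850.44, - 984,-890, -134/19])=[-984,-890, - 850.44, - 772, - 720.09, - 454,  -  391/6,  -  134/19 , 51 , 327/2 , 250,284,317.85, 722,895, 917,  925]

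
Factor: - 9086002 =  - 2^1  *53^1*85717^1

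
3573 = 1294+2279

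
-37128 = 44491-81619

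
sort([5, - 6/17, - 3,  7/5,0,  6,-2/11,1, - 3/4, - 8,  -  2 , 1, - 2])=[ -8,-3, - 2, -2, - 3/4, - 6/17, - 2/11,0, 1 , 1,  7/5,5,6] 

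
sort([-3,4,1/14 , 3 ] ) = [ - 3, 1/14,3,4 ] 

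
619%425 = 194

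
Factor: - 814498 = - 2^1*407249^1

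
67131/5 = 67131/5 = 13426.20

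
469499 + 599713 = 1069212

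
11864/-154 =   -  78  +  74/77 = - 77.04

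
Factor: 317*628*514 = 102325064  =  2^3*157^1*257^1*317^1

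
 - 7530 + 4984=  - 2546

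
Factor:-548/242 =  - 274/121 = - 2^1*11^(  -  2 ) *137^1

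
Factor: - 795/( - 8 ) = 2^( - 3 )* 3^1*5^1 * 53^1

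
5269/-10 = -5269/10 =- 526.90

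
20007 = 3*6669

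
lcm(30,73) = 2190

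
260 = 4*65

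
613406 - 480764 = 132642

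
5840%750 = 590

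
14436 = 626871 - 612435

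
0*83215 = 0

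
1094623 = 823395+271228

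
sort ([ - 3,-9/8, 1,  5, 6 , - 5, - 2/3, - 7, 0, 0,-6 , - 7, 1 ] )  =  [ - 7, - 7, - 6, - 5, - 3, - 9/8,-2/3, 0,  0 , 1,  1, 5, 6 ] 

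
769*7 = 5383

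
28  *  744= 20832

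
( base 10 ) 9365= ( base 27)CMN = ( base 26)dm5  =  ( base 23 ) hg4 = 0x2495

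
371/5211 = 371/5211 = 0.07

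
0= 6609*0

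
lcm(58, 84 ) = 2436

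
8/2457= 8/2457 = 0.00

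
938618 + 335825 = 1274443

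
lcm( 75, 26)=1950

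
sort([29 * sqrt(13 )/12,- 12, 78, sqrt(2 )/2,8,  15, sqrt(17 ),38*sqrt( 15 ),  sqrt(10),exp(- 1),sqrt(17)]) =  [ - 12 , exp(-1),sqrt( 2 )/2,  sqrt(10),sqrt(17 ), sqrt( 17),8,29*sqrt(13 )/12,15, 78, 38*sqrt(15 ) ]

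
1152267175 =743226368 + 409040807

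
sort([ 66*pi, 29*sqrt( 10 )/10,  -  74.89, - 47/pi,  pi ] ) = [ - 74.89, - 47/pi, pi,29*sqrt(10)/10,66* pi ] 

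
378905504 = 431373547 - 52468043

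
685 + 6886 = 7571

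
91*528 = 48048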